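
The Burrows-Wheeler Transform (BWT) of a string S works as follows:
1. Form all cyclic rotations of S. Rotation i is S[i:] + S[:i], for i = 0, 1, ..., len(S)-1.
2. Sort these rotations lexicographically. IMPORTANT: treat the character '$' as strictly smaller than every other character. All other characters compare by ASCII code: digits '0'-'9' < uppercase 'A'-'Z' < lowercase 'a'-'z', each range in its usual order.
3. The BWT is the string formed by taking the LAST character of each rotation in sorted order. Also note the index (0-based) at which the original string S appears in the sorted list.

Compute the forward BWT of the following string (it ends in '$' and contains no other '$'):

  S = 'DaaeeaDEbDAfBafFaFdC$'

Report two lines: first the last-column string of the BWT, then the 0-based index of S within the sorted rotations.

All 21 rotations (rotation i = S[i:]+S[:i]):
  rot[0] = DaaeeaDEbDAfBafFaFdC$
  rot[1] = aaeeaDEbDAfBafFaFdC$D
  rot[2] = aeeaDEbDAfBafFaFdC$Da
  rot[3] = eeaDEbDAfBafFaFdC$Daa
  rot[4] = eaDEbDAfBafFaFdC$Daae
  rot[5] = aDEbDAfBafFaFdC$Daaee
  rot[6] = DEbDAfBafFaFdC$Daaeea
  rot[7] = EbDAfBafFaFdC$DaaeeaD
  rot[8] = bDAfBafFaFdC$DaaeeaDE
  rot[9] = DAfBafFaFdC$DaaeeaDEb
  rot[10] = AfBafFaFdC$DaaeeaDEbD
  rot[11] = fBafFaFdC$DaaeeaDEbDA
  rot[12] = BafFaFdC$DaaeeaDEbDAf
  rot[13] = afFaFdC$DaaeeaDEbDAfB
  rot[14] = fFaFdC$DaaeeaDEbDAfBa
  rot[15] = FaFdC$DaaeeaDEbDAfBaf
  rot[16] = aFdC$DaaeeaDEbDAfBafF
  rot[17] = FdC$DaaeeaDEbDAfBafFa
  rot[18] = dC$DaaeeaDEbDAfBafFaF
  rot[19] = C$DaaeeaDEbDAfBafFaFd
  rot[20] = $DaaeeaDEbDAfBafFaFdC
Sorted (with $ < everything):
  sorted[0] = $DaaeeaDEbDAfBafFaFdC  (last char: 'C')
  sorted[1] = AfBafFaFdC$DaaeeaDEbD  (last char: 'D')
  sorted[2] = BafFaFdC$DaaeeaDEbDAf  (last char: 'f')
  sorted[3] = C$DaaeeaDEbDAfBafFaFd  (last char: 'd')
  sorted[4] = DAfBafFaFdC$DaaeeaDEb  (last char: 'b')
  sorted[5] = DEbDAfBafFaFdC$Daaeea  (last char: 'a')
  sorted[6] = DaaeeaDEbDAfBafFaFdC$  (last char: '$')
  sorted[7] = EbDAfBafFaFdC$DaaeeaD  (last char: 'D')
  sorted[8] = FaFdC$DaaeeaDEbDAfBaf  (last char: 'f')
  sorted[9] = FdC$DaaeeaDEbDAfBafFa  (last char: 'a')
  sorted[10] = aDEbDAfBafFaFdC$Daaee  (last char: 'e')
  sorted[11] = aFdC$DaaeeaDEbDAfBafF  (last char: 'F')
  sorted[12] = aaeeaDEbDAfBafFaFdC$D  (last char: 'D')
  sorted[13] = aeeaDEbDAfBafFaFdC$Da  (last char: 'a')
  sorted[14] = afFaFdC$DaaeeaDEbDAfB  (last char: 'B')
  sorted[15] = bDAfBafFaFdC$DaaeeaDE  (last char: 'E')
  sorted[16] = dC$DaaeeaDEbDAfBafFaF  (last char: 'F')
  sorted[17] = eaDEbDAfBafFaFdC$Daae  (last char: 'e')
  sorted[18] = eeaDEbDAfBafFaFdC$Daa  (last char: 'a')
  sorted[19] = fBafFaFdC$DaaeeaDEbDA  (last char: 'A')
  sorted[20] = fFaFdC$DaaeeaDEbDAfBa  (last char: 'a')
Last column: CDfdba$DfaeFDaBEFeaAa
Original string S is at sorted index 6

Answer: CDfdba$DfaeFDaBEFeaAa
6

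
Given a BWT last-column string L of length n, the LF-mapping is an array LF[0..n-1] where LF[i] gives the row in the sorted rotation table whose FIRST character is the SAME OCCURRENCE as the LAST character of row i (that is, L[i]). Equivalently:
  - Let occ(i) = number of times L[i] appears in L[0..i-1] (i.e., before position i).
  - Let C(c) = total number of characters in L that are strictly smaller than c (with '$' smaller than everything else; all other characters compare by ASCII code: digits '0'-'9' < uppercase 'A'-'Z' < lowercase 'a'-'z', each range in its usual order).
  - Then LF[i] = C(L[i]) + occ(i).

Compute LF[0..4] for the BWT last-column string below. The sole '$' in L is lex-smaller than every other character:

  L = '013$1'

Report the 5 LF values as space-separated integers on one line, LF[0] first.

Char counts: '$':1, '0':1, '1':2, '3':1
C (first-col start): C('$')=0, C('0')=1, C('1')=2, C('3')=4
L[0]='0': occ=0, LF[0]=C('0')+0=1+0=1
L[1]='1': occ=0, LF[1]=C('1')+0=2+0=2
L[2]='3': occ=0, LF[2]=C('3')+0=4+0=4
L[3]='$': occ=0, LF[3]=C('$')+0=0+0=0
L[4]='1': occ=1, LF[4]=C('1')+1=2+1=3

Answer: 1 2 4 0 3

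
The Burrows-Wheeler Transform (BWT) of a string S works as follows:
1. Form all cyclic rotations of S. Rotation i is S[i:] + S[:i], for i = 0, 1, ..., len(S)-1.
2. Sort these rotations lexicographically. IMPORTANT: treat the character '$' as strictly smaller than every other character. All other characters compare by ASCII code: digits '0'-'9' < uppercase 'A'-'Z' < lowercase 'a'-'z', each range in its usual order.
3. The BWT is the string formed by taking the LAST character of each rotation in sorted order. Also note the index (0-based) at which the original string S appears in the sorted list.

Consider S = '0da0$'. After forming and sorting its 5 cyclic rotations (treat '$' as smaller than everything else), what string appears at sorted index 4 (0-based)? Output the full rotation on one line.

Answer: da0$0

Derivation:
All 5 rotations (rotation i = S[i:]+S[:i]):
  rot[0] = 0da0$
  rot[1] = da0$0
  rot[2] = a0$0d
  rot[3] = 0$0da
  rot[4] = $0da0
Sorted (with $ < everything):
  sorted[0] = $0da0
  sorted[1] = 0$0da
  sorted[2] = 0da0$
  sorted[3] = a0$0d
  sorted[4] = da0$0
sorted[4] = da0$0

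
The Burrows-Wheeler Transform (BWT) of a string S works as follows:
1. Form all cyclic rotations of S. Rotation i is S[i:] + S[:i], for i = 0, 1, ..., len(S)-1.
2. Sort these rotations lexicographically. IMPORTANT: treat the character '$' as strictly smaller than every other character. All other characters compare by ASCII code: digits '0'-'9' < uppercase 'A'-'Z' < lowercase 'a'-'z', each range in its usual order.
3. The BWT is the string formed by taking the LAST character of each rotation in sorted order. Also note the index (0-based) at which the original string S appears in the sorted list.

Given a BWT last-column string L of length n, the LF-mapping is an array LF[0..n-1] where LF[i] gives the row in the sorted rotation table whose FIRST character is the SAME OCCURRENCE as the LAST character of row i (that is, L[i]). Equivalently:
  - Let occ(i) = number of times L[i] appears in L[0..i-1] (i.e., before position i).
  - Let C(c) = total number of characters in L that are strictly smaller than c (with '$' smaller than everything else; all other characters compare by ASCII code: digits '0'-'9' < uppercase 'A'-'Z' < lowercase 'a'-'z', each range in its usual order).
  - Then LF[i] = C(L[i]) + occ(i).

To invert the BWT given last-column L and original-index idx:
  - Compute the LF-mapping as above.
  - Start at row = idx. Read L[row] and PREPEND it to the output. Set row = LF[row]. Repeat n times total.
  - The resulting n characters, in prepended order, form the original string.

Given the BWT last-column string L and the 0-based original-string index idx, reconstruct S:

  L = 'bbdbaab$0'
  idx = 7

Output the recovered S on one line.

LF mapping: 4 5 8 6 2 3 7 0 1
Walk LF starting at row 7, prepending L[row]:
  step 1: row=7, L[7]='$', prepend. Next row=LF[7]=0
  step 2: row=0, L[0]='b', prepend. Next row=LF[0]=4
  step 3: row=4, L[4]='a', prepend. Next row=LF[4]=2
  step 4: row=2, L[2]='d', prepend. Next row=LF[2]=8
  step 5: row=8, L[8]='0', prepend. Next row=LF[8]=1
  step 6: row=1, L[1]='b', prepend. Next row=LF[1]=5
  step 7: row=5, L[5]='a', prepend. Next row=LF[5]=3
  step 8: row=3, L[3]='b', prepend. Next row=LF[3]=6
  step 9: row=6, L[6]='b', prepend. Next row=LF[6]=7
Reversed output: bbab0dab$

Answer: bbab0dab$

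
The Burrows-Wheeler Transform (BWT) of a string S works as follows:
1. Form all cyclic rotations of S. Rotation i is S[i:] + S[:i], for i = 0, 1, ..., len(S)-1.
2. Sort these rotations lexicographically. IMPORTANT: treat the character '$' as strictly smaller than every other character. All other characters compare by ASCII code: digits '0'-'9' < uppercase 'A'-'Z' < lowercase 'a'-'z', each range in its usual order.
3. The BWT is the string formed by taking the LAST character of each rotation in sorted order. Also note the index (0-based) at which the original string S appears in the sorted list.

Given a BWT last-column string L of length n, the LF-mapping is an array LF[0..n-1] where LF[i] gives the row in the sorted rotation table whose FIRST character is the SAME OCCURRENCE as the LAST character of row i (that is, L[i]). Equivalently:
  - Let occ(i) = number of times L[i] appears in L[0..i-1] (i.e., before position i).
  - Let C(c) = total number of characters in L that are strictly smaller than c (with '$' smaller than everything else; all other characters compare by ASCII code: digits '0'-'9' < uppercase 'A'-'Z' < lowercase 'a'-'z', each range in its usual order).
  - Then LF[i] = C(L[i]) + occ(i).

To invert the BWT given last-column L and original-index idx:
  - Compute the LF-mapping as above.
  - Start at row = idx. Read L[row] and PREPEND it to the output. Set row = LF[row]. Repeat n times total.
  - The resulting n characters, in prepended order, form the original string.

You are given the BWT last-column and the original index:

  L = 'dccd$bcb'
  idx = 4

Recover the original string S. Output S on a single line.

LF mapping: 6 3 4 7 0 1 5 2
Walk LF starting at row 4, prepending L[row]:
  step 1: row=4, L[4]='$', prepend. Next row=LF[4]=0
  step 2: row=0, L[0]='d', prepend. Next row=LF[0]=6
  step 3: row=6, L[6]='c', prepend. Next row=LF[6]=5
  step 4: row=5, L[5]='b', prepend. Next row=LF[5]=1
  step 5: row=1, L[1]='c', prepend. Next row=LF[1]=3
  step 6: row=3, L[3]='d', prepend. Next row=LF[3]=7
  step 7: row=7, L[7]='b', prepend. Next row=LF[7]=2
  step 8: row=2, L[2]='c', prepend. Next row=LF[2]=4
Reversed output: cbdcbcd$

Answer: cbdcbcd$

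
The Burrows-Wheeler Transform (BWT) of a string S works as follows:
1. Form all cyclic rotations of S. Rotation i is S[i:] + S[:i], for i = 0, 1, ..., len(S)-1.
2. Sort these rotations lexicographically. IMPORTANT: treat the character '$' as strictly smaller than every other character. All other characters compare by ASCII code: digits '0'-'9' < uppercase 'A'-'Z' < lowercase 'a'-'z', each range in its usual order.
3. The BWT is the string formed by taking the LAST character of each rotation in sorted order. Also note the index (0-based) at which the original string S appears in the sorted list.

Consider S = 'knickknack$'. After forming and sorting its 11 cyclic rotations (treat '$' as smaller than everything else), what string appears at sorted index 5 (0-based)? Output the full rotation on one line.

Answer: k$knickknac

Derivation:
All 11 rotations (rotation i = S[i:]+S[:i]):
  rot[0] = knickknack$
  rot[1] = nickknack$k
  rot[2] = ickknack$kn
  rot[3] = ckknack$kni
  rot[4] = kknack$knic
  rot[5] = knack$knick
  rot[6] = nack$knickk
  rot[7] = ack$knickkn
  rot[8] = ck$knickkna
  rot[9] = k$knickknac
  rot[10] = $knickknack
Sorted (with $ < everything):
  sorted[0] = $knickknack
  sorted[1] = ack$knickkn
  sorted[2] = ck$knickkna
  sorted[3] = ckknack$kni
  sorted[4] = ickknack$kn
  sorted[5] = k$knickknac
  sorted[6] = kknack$knic
  sorted[7] = knack$knick
  sorted[8] = knickknack$
  sorted[9] = nack$knickk
  sorted[10] = nickknack$k
sorted[5] = k$knickknac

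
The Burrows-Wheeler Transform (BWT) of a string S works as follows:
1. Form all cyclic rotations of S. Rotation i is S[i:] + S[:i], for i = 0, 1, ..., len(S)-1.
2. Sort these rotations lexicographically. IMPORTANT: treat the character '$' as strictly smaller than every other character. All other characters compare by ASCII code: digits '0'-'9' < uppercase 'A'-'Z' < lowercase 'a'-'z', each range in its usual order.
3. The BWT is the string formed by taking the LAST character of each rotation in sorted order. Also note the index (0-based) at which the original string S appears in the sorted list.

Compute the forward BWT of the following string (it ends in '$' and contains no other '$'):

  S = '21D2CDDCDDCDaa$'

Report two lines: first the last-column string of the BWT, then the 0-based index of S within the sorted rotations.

Answer: a2$D2DD1DDCCCaD
2

Derivation:
All 15 rotations (rotation i = S[i:]+S[:i]):
  rot[0] = 21D2CDDCDDCDaa$
  rot[1] = 1D2CDDCDDCDaa$2
  rot[2] = D2CDDCDDCDaa$21
  rot[3] = 2CDDCDDCDaa$21D
  rot[4] = CDDCDDCDaa$21D2
  rot[5] = DDCDDCDaa$21D2C
  rot[6] = DCDDCDaa$21D2CD
  rot[7] = CDDCDaa$21D2CDD
  rot[8] = DDCDaa$21D2CDDC
  rot[9] = DCDaa$21D2CDDCD
  rot[10] = CDaa$21D2CDDCDD
  rot[11] = Daa$21D2CDDCDDC
  rot[12] = aa$21D2CDDCDDCD
  rot[13] = a$21D2CDDCDDCDa
  rot[14] = $21D2CDDCDDCDaa
Sorted (with $ < everything):
  sorted[0] = $21D2CDDCDDCDaa  (last char: 'a')
  sorted[1] = 1D2CDDCDDCDaa$2  (last char: '2')
  sorted[2] = 21D2CDDCDDCDaa$  (last char: '$')
  sorted[3] = 2CDDCDDCDaa$21D  (last char: 'D')
  sorted[4] = CDDCDDCDaa$21D2  (last char: '2')
  sorted[5] = CDDCDaa$21D2CDD  (last char: 'D')
  sorted[6] = CDaa$21D2CDDCDD  (last char: 'D')
  sorted[7] = D2CDDCDDCDaa$21  (last char: '1')
  sorted[8] = DCDDCDaa$21D2CD  (last char: 'D')
  sorted[9] = DCDaa$21D2CDDCD  (last char: 'D')
  sorted[10] = DDCDDCDaa$21D2C  (last char: 'C')
  sorted[11] = DDCDaa$21D2CDDC  (last char: 'C')
  sorted[12] = Daa$21D2CDDCDDC  (last char: 'C')
  sorted[13] = a$21D2CDDCDDCDa  (last char: 'a')
  sorted[14] = aa$21D2CDDCDDCD  (last char: 'D')
Last column: a2$D2DD1DDCCCaD
Original string S is at sorted index 2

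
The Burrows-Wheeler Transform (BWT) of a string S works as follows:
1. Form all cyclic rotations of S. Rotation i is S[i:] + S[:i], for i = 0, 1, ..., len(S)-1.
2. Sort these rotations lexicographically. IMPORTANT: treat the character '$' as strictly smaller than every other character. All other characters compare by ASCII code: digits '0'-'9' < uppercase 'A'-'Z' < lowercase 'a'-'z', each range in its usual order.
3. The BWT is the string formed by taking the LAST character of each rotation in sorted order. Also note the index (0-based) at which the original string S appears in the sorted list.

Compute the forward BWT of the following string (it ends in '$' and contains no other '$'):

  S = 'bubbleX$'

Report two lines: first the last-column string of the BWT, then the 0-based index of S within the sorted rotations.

All 8 rotations (rotation i = S[i:]+S[:i]):
  rot[0] = bubbleX$
  rot[1] = ubbleX$b
  rot[2] = bbleX$bu
  rot[3] = bleX$bub
  rot[4] = leX$bubb
  rot[5] = eX$bubbl
  rot[6] = X$bubble
  rot[7] = $bubbleX
Sorted (with $ < everything):
  sorted[0] = $bubbleX  (last char: 'X')
  sorted[1] = X$bubble  (last char: 'e')
  sorted[2] = bbleX$bu  (last char: 'u')
  sorted[3] = bleX$bub  (last char: 'b')
  sorted[4] = bubbleX$  (last char: '$')
  sorted[5] = eX$bubbl  (last char: 'l')
  sorted[6] = leX$bubb  (last char: 'b')
  sorted[7] = ubbleX$b  (last char: 'b')
Last column: Xeub$lbb
Original string S is at sorted index 4

Answer: Xeub$lbb
4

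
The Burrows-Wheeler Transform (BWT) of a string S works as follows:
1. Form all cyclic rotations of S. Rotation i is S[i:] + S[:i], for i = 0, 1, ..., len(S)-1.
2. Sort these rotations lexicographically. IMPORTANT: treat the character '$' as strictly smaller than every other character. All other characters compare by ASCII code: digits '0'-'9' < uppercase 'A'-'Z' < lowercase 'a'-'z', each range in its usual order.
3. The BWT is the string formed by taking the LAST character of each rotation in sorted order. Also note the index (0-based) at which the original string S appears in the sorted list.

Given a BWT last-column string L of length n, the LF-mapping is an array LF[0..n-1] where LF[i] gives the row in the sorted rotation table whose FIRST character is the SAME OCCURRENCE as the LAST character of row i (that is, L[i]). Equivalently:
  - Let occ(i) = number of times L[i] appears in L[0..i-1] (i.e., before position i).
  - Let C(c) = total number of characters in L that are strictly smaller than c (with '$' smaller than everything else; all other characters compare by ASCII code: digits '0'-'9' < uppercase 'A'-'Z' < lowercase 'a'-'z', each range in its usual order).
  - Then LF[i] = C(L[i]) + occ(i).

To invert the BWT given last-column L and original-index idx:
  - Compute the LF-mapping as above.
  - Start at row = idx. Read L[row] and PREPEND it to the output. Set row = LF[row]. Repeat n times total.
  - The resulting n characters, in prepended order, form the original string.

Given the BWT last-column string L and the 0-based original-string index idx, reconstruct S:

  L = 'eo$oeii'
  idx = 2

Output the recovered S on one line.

Answer: eioioe$

Derivation:
LF mapping: 1 5 0 6 2 3 4
Walk LF starting at row 2, prepending L[row]:
  step 1: row=2, L[2]='$', prepend. Next row=LF[2]=0
  step 2: row=0, L[0]='e', prepend. Next row=LF[0]=1
  step 3: row=1, L[1]='o', prepend. Next row=LF[1]=5
  step 4: row=5, L[5]='i', prepend. Next row=LF[5]=3
  step 5: row=3, L[3]='o', prepend. Next row=LF[3]=6
  step 6: row=6, L[6]='i', prepend. Next row=LF[6]=4
  step 7: row=4, L[4]='e', prepend. Next row=LF[4]=2
Reversed output: eioioe$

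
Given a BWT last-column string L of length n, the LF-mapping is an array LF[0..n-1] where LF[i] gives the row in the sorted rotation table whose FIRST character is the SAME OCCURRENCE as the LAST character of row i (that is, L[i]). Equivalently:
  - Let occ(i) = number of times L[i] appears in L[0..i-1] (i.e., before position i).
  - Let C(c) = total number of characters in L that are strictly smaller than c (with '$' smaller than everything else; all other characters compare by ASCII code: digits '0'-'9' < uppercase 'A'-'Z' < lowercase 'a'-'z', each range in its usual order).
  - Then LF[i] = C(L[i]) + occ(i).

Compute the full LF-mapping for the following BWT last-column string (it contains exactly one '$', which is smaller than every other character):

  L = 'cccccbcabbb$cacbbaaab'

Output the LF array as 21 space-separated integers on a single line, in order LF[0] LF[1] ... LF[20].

Answer: 13 14 15 16 17 6 18 1 7 8 9 0 19 2 20 10 11 3 4 5 12

Derivation:
Char counts: '$':1, 'a':5, 'b':7, 'c':8
C (first-col start): C('$')=0, C('a')=1, C('b')=6, C('c')=13
L[0]='c': occ=0, LF[0]=C('c')+0=13+0=13
L[1]='c': occ=1, LF[1]=C('c')+1=13+1=14
L[2]='c': occ=2, LF[2]=C('c')+2=13+2=15
L[3]='c': occ=3, LF[3]=C('c')+3=13+3=16
L[4]='c': occ=4, LF[4]=C('c')+4=13+4=17
L[5]='b': occ=0, LF[5]=C('b')+0=6+0=6
L[6]='c': occ=5, LF[6]=C('c')+5=13+5=18
L[7]='a': occ=0, LF[7]=C('a')+0=1+0=1
L[8]='b': occ=1, LF[8]=C('b')+1=6+1=7
L[9]='b': occ=2, LF[9]=C('b')+2=6+2=8
L[10]='b': occ=3, LF[10]=C('b')+3=6+3=9
L[11]='$': occ=0, LF[11]=C('$')+0=0+0=0
L[12]='c': occ=6, LF[12]=C('c')+6=13+6=19
L[13]='a': occ=1, LF[13]=C('a')+1=1+1=2
L[14]='c': occ=7, LF[14]=C('c')+7=13+7=20
L[15]='b': occ=4, LF[15]=C('b')+4=6+4=10
L[16]='b': occ=5, LF[16]=C('b')+5=6+5=11
L[17]='a': occ=2, LF[17]=C('a')+2=1+2=3
L[18]='a': occ=3, LF[18]=C('a')+3=1+3=4
L[19]='a': occ=4, LF[19]=C('a')+4=1+4=5
L[20]='b': occ=6, LF[20]=C('b')+6=6+6=12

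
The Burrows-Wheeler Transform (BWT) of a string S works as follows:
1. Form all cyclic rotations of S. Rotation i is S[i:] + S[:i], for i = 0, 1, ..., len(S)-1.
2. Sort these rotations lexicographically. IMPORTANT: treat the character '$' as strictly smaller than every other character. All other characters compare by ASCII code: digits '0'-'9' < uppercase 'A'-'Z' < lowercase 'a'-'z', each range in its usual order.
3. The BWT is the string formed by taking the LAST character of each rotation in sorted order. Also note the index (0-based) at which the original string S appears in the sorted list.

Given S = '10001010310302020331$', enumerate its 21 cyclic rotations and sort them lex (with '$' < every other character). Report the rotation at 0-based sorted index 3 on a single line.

Answer: 01010310302020331$100

Derivation:
All 21 rotations (rotation i = S[i:]+S[:i]):
  rot[0] = 10001010310302020331$
  rot[1] = 0001010310302020331$1
  rot[2] = 001010310302020331$10
  rot[3] = 01010310302020331$100
  rot[4] = 1010310302020331$1000
  rot[5] = 010310302020331$10001
  rot[6] = 10310302020331$100010
  rot[7] = 0310302020331$1000101
  rot[8] = 310302020331$10001010
  rot[9] = 10302020331$100010103
  rot[10] = 0302020331$1000101031
  rot[11] = 302020331$10001010310
  rot[12] = 02020331$100010103103
  rot[13] = 2020331$1000101031030
  rot[14] = 020331$10001010310302
  rot[15] = 20331$100010103103020
  rot[16] = 0331$1000101031030202
  rot[17] = 331$10001010310302020
  rot[18] = 31$100010103103020203
  rot[19] = 1$1000101031030202033
  rot[20] = $10001010310302020331
Sorted (with $ < everything):
  sorted[0] = $10001010310302020331
  sorted[1] = 0001010310302020331$1
  sorted[2] = 001010310302020331$10
  sorted[3] = 01010310302020331$100
  sorted[4] = 010310302020331$10001
  sorted[5] = 02020331$100010103103
  sorted[6] = 020331$10001010310302
  sorted[7] = 0302020331$1000101031
  sorted[8] = 0310302020331$1000101
  sorted[9] = 0331$1000101031030202
  sorted[10] = 1$1000101031030202033
  sorted[11] = 10001010310302020331$
  sorted[12] = 1010310302020331$1000
  sorted[13] = 10302020331$100010103
  sorted[14] = 10310302020331$100010
  sorted[15] = 2020331$1000101031030
  sorted[16] = 20331$100010103103020
  sorted[17] = 302020331$10001010310
  sorted[18] = 31$100010103103020203
  sorted[19] = 310302020331$10001010
  sorted[20] = 331$10001010310302020
sorted[3] = 01010310302020331$100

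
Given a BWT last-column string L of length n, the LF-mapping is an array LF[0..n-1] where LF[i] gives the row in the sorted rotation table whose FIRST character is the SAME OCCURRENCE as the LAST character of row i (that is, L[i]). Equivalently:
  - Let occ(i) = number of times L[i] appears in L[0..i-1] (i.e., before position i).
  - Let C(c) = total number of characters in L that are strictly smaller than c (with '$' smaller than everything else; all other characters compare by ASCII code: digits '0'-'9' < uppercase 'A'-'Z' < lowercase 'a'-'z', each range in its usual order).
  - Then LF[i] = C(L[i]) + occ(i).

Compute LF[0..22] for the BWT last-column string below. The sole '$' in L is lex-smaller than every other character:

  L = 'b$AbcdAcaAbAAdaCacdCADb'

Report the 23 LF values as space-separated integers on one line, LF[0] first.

Char counts: '$':1, 'A':6, 'C':2, 'D':1, 'a':3, 'b':4, 'c':3, 'd':3
C (first-col start): C('$')=0, C('A')=1, C('C')=7, C('D')=9, C('a')=10, C('b')=13, C('c')=17, C('d')=20
L[0]='b': occ=0, LF[0]=C('b')+0=13+0=13
L[1]='$': occ=0, LF[1]=C('$')+0=0+0=0
L[2]='A': occ=0, LF[2]=C('A')+0=1+0=1
L[3]='b': occ=1, LF[3]=C('b')+1=13+1=14
L[4]='c': occ=0, LF[4]=C('c')+0=17+0=17
L[5]='d': occ=0, LF[5]=C('d')+0=20+0=20
L[6]='A': occ=1, LF[6]=C('A')+1=1+1=2
L[7]='c': occ=1, LF[7]=C('c')+1=17+1=18
L[8]='a': occ=0, LF[8]=C('a')+0=10+0=10
L[9]='A': occ=2, LF[9]=C('A')+2=1+2=3
L[10]='b': occ=2, LF[10]=C('b')+2=13+2=15
L[11]='A': occ=3, LF[11]=C('A')+3=1+3=4
L[12]='A': occ=4, LF[12]=C('A')+4=1+4=5
L[13]='d': occ=1, LF[13]=C('d')+1=20+1=21
L[14]='a': occ=1, LF[14]=C('a')+1=10+1=11
L[15]='C': occ=0, LF[15]=C('C')+0=7+0=7
L[16]='a': occ=2, LF[16]=C('a')+2=10+2=12
L[17]='c': occ=2, LF[17]=C('c')+2=17+2=19
L[18]='d': occ=2, LF[18]=C('d')+2=20+2=22
L[19]='C': occ=1, LF[19]=C('C')+1=7+1=8
L[20]='A': occ=5, LF[20]=C('A')+5=1+5=6
L[21]='D': occ=0, LF[21]=C('D')+0=9+0=9
L[22]='b': occ=3, LF[22]=C('b')+3=13+3=16

Answer: 13 0 1 14 17 20 2 18 10 3 15 4 5 21 11 7 12 19 22 8 6 9 16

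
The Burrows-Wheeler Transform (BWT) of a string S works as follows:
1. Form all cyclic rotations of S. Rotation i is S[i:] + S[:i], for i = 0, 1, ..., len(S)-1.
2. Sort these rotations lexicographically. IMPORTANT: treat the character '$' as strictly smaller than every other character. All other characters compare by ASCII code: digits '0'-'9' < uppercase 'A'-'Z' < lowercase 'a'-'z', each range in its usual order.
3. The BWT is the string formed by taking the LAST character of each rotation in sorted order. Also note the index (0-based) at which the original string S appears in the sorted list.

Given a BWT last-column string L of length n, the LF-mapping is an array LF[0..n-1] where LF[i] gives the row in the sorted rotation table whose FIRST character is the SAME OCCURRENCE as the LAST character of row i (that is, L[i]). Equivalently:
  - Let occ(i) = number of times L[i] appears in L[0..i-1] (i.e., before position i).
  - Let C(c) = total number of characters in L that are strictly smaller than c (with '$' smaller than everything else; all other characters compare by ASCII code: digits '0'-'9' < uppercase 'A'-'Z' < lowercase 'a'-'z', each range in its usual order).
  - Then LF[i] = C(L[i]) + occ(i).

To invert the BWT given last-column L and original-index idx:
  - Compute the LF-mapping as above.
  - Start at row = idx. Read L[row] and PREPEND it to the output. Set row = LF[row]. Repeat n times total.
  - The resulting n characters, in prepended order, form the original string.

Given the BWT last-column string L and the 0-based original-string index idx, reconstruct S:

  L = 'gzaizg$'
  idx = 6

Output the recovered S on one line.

LF mapping: 2 5 1 4 6 3 0
Walk LF starting at row 6, prepending L[row]:
  step 1: row=6, L[6]='$', prepend. Next row=LF[6]=0
  step 2: row=0, L[0]='g', prepend. Next row=LF[0]=2
  step 3: row=2, L[2]='a', prepend. Next row=LF[2]=1
  step 4: row=1, L[1]='z', prepend. Next row=LF[1]=5
  step 5: row=5, L[5]='g', prepend. Next row=LF[5]=3
  step 6: row=3, L[3]='i', prepend. Next row=LF[3]=4
  step 7: row=4, L[4]='z', prepend. Next row=LF[4]=6
Reversed output: zigzag$

Answer: zigzag$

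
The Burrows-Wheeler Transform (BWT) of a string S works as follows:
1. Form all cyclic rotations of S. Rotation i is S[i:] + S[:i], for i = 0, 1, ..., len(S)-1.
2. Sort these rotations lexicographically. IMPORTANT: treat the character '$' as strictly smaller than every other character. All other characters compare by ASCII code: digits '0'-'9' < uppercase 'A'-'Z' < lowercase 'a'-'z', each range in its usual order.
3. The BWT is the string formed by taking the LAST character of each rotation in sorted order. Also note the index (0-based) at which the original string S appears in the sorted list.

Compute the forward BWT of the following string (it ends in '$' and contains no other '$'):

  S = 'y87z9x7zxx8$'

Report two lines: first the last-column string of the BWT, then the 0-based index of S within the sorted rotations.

All 12 rotations (rotation i = S[i:]+S[:i]):
  rot[0] = y87z9x7zxx8$
  rot[1] = 87z9x7zxx8$y
  rot[2] = 7z9x7zxx8$y8
  rot[3] = z9x7zxx8$y87
  rot[4] = 9x7zxx8$y87z
  rot[5] = x7zxx8$y87z9
  rot[6] = 7zxx8$y87z9x
  rot[7] = zxx8$y87z9x7
  rot[8] = xx8$y87z9x7z
  rot[9] = x8$y87z9x7zx
  rot[10] = 8$y87z9x7zxx
  rot[11] = $y87z9x7zxx8
Sorted (with $ < everything):
  sorted[0] = $y87z9x7zxx8  (last char: '8')
  sorted[1] = 7z9x7zxx8$y8  (last char: '8')
  sorted[2] = 7zxx8$y87z9x  (last char: 'x')
  sorted[3] = 8$y87z9x7zxx  (last char: 'x')
  sorted[4] = 87z9x7zxx8$y  (last char: 'y')
  sorted[5] = 9x7zxx8$y87z  (last char: 'z')
  sorted[6] = x7zxx8$y87z9  (last char: '9')
  sorted[7] = x8$y87z9x7zx  (last char: 'x')
  sorted[8] = xx8$y87z9x7z  (last char: 'z')
  sorted[9] = y87z9x7zxx8$  (last char: '$')
  sorted[10] = z9x7zxx8$y87  (last char: '7')
  sorted[11] = zxx8$y87z9x7  (last char: '7')
Last column: 88xxyz9xz$77
Original string S is at sorted index 9

Answer: 88xxyz9xz$77
9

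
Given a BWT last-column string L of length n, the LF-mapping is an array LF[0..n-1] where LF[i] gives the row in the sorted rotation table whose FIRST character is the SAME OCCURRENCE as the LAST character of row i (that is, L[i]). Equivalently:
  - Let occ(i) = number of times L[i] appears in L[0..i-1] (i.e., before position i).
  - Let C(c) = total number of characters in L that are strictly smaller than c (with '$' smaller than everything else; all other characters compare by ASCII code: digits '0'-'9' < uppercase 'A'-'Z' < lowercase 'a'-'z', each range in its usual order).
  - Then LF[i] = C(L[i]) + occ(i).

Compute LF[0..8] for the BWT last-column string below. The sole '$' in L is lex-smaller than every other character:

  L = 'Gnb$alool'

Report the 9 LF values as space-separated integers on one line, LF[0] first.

Char counts: '$':1, 'G':1, 'a':1, 'b':1, 'l':2, 'n':1, 'o':2
C (first-col start): C('$')=0, C('G')=1, C('a')=2, C('b')=3, C('l')=4, C('n')=6, C('o')=7
L[0]='G': occ=0, LF[0]=C('G')+0=1+0=1
L[1]='n': occ=0, LF[1]=C('n')+0=6+0=6
L[2]='b': occ=0, LF[2]=C('b')+0=3+0=3
L[3]='$': occ=0, LF[3]=C('$')+0=0+0=0
L[4]='a': occ=0, LF[4]=C('a')+0=2+0=2
L[5]='l': occ=0, LF[5]=C('l')+0=4+0=4
L[6]='o': occ=0, LF[6]=C('o')+0=7+0=7
L[7]='o': occ=1, LF[7]=C('o')+1=7+1=8
L[8]='l': occ=1, LF[8]=C('l')+1=4+1=5

Answer: 1 6 3 0 2 4 7 8 5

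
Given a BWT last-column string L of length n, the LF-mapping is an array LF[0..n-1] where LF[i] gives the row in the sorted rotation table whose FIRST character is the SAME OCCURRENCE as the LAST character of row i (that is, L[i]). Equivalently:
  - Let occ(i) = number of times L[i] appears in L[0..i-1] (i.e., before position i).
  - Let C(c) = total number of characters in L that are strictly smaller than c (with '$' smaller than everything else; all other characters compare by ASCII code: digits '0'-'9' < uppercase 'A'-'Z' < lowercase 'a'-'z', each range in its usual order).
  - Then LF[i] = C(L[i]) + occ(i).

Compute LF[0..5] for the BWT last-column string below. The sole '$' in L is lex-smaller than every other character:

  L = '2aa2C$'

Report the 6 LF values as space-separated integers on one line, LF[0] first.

Char counts: '$':1, '2':2, 'C':1, 'a':2
C (first-col start): C('$')=0, C('2')=1, C('C')=3, C('a')=4
L[0]='2': occ=0, LF[0]=C('2')+0=1+0=1
L[1]='a': occ=0, LF[1]=C('a')+0=4+0=4
L[2]='a': occ=1, LF[2]=C('a')+1=4+1=5
L[3]='2': occ=1, LF[3]=C('2')+1=1+1=2
L[4]='C': occ=0, LF[4]=C('C')+0=3+0=3
L[5]='$': occ=0, LF[5]=C('$')+0=0+0=0

Answer: 1 4 5 2 3 0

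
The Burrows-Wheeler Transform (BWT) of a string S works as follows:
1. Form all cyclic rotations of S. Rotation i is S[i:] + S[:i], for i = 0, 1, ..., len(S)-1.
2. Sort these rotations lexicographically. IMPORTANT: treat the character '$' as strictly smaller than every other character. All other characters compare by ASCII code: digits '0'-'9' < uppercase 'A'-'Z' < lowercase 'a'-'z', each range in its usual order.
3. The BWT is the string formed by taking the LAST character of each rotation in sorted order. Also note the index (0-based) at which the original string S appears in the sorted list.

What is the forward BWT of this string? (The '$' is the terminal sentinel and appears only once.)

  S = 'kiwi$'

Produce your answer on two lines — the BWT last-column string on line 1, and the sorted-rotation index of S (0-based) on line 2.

Answer: iwk$i
3

Derivation:
All 5 rotations (rotation i = S[i:]+S[:i]):
  rot[0] = kiwi$
  rot[1] = iwi$k
  rot[2] = wi$ki
  rot[3] = i$kiw
  rot[4] = $kiwi
Sorted (with $ < everything):
  sorted[0] = $kiwi  (last char: 'i')
  sorted[1] = i$kiw  (last char: 'w')
  sorted[2] = iwi$k  (last char: 'k')
  sorted[3] = kiwi$  (last char: '$')
  sorted[4] = wi$ki  (last char: 'i')
Last column: iwk$i
Original string S is at sorted index 3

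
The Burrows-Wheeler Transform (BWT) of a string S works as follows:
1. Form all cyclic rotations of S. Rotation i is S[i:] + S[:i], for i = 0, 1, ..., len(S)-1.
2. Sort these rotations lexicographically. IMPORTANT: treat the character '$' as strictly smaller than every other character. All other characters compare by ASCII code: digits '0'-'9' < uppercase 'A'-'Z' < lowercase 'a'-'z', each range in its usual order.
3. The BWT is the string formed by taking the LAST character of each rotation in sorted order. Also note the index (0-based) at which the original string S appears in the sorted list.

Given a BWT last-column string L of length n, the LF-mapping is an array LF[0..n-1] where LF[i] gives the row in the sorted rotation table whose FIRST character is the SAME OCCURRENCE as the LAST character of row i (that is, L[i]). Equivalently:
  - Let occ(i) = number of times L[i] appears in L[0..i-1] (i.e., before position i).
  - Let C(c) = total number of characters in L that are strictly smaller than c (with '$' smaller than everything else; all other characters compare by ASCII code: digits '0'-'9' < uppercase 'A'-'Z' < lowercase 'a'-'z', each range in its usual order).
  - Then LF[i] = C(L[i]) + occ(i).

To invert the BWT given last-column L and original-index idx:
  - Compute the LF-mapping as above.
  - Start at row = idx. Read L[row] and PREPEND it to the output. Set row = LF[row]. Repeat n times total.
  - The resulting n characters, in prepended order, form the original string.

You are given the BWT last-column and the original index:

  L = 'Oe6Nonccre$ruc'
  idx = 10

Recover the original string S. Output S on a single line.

LF mapping: 3 7 1 2 10 9 4 5 11 8 0 12 13 6
Walk LF starting at row 10, prepending L[row]:
  step 1: row=10, L[10]='$', prepend. Next row=LF[10]=0
  step 2: row=0, L[0]='O', prepend. Next row=LF[0]=3
  step 3: row=3, L[3]='N', prepend. Next row=LF[3]=2
  step 4: row=2, L[2]='6', prepend. Next row=LF[2]=1
  step 5: row=1, L[1]='e', prepend. Next row=LF[1]=7
  step 6: row=7, L[7]='c', prepend. Next row=LF[7]=5
  step 7: row=5, L[5]='n', prepend. Next row=LF[5]=9
  step 8: row=9, L[9]='e', prepend. Next row=LF[9]=8
  step 9: row=8, L[8]='r', prepend. Next row=LF[8]=11
  step 10: row=11, L[11]='r', prepend. Next row=LF[11]=12
  step 11: row=12, L[12]='u', prepend. Next row=LF[12]=13
  step 12: row=13, L[13]='c', prepend. Next row=LF[13]=6
  step 13: row=6, L[6]='c', prepend. Next row=LF[6]=4
  step 14: row=4, L[4]='o', prepend. Next row=LF[4]=10
Reversed output: occurrence6NO$

Answer: occurrence6NO$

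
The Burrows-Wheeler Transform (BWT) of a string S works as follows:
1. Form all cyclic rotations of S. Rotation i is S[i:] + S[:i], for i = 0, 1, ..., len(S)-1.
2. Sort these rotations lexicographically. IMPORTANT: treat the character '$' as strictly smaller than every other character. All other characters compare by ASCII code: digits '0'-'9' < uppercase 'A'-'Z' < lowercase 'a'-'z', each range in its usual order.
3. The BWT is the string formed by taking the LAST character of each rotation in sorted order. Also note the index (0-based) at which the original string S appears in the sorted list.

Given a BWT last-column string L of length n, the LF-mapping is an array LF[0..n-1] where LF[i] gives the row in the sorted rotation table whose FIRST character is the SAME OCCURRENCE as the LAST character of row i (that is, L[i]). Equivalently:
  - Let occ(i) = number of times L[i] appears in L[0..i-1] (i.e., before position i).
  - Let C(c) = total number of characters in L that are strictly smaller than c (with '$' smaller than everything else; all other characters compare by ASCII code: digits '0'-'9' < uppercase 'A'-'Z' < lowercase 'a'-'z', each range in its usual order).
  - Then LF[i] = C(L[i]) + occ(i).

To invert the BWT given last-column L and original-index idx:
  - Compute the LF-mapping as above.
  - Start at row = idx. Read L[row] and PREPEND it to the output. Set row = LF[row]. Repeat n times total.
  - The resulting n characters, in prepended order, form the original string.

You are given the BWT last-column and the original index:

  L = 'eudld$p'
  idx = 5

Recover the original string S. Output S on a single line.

LF mapping: 3 6 1 4 2 0 5
Walk LF starting at row 5, prepending L[row]:
  step 1: row=5, L[5]='$', prepend. Next row=LF[5]=0
  step 2: row=0, L[0]='e', prepend. Next row=LF[0]=3
  step 3: row=3, L[3]='l', prepend. Next row=LF[3]=4
  step 4: row=4, L[4]='d', prepend. Next row=LF[4]=2
  step 5: row=2, L[2]='d', prepend. Next row=LF[2]=1
  step 6: row=1, L[1]='u', prepend. Next row=LF[1]=6
  step 7: row=6, L[6]='p', prepend. Next row=LF[6]=5
Reversed output: puddle$

Answer: puddle$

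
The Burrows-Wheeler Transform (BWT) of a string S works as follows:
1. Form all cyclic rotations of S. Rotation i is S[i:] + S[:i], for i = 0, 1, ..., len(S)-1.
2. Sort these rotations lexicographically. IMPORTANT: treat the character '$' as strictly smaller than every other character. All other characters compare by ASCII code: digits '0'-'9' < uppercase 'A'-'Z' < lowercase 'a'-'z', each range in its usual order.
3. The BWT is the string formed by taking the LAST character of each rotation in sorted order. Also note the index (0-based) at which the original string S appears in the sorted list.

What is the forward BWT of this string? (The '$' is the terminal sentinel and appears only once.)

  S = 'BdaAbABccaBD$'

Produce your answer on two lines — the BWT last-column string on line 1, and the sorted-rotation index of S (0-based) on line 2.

All 13 rotations (rotation i = S[i:]+S[:i]):
  rot[0] = BdaAbABccaBD$
  rot[1] = daAbABccaBD$B
  rot[2] = aAbABccaBD$Bd
  rot[3] = AbABccaBD$Bda
  rot[4] = bABccaBD$BdaA
  rot[5] = ABccaBD$BdaAb
  rot[6] = BccaBD$BdaAbA
  rot[7] = ccaBD$BdaAbAB
  rot[8] = caBD$BdaAbABc
  rot[9] = aBD$BdaAbABcc
  rot[10] = BD$BdaAbABcca
  rot[11] = D$BdaAbABccaB
  rot[12] = $BdaAbABccaBD
Sorted (with $ < everything):
  sorted[0] = $BdaAbABccaBD  (last char: 'D')
  sorted[1] = ABccaBD$BdaAb  (last char: 'b')
  sorted[2] = AbABccaBD$Bda  (last char: 'a')
  sorted[3] = BD$BdaAbABcca  (last char: 'a')
  sorted[4] = BccaBD$BdaAbA  (last char: 'A')
  sorted[5] = BdaAbABccaBD$  (last char: '$')
  sorted[6] = D$BdaAbABccaB  (last char: 'B')
  sorted[7] = aAbABccaBD$Bd  (last char: 'd')
  sorted[8] = aBD$BdaAbABcc  (last char: 'c')
  sorted[9] = bABccaBD$BdaA  (last char: 'A')
  sorted[10] = caBD$BdaAbABc  (last char: 'c')
  sorted[11] = ccaBD$BdaAbAB  (last char: 'B')
  sorted[12] = daAbABccaBD$B  (last char: 'B')
Last column: DbaaA$BdcAcBB
Original string S is at sorted index 5

Answer: DbaaA$BdcAcBB
5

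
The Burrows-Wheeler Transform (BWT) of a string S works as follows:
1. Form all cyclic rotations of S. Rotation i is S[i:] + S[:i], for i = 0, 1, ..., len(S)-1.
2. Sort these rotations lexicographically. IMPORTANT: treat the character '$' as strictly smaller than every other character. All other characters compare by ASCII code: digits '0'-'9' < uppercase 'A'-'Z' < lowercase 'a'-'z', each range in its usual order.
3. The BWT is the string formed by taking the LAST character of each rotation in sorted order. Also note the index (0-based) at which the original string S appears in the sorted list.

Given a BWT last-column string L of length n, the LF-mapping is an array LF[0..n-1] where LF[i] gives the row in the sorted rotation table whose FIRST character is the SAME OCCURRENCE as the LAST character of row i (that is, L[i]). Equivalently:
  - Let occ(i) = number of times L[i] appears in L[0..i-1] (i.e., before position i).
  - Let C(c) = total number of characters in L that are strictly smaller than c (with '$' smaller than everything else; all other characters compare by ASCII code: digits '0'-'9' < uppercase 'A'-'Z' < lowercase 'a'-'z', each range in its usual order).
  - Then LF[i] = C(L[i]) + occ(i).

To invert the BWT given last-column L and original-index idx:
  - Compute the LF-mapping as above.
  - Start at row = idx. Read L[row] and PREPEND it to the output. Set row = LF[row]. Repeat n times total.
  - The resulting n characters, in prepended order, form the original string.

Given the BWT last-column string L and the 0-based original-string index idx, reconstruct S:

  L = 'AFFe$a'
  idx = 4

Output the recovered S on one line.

LF mapping: 1 2 3 5 0 4
Walk LF starting at row 4, prepending L[row]:
  step 1: row=4, L[4]='$', prepend. Next row=LF[4]=0
  step 2: row=0, L[0]='A', prepend. Next row=LF[0]=1
  step 3: row=1, L[1]='F', prepend. Next row=LF[1]=2
  step 4: row=2, L[2]='F', prepend. Next row=LF[2]=3
  step 5: row=3, L[3]='e', prepend. Next row=LF[3]=5
  step 6: row=5, L[5]='a', prepend. Next row=LF[5]=4
Reversed output: aeFFA$

Answer: aeFFA$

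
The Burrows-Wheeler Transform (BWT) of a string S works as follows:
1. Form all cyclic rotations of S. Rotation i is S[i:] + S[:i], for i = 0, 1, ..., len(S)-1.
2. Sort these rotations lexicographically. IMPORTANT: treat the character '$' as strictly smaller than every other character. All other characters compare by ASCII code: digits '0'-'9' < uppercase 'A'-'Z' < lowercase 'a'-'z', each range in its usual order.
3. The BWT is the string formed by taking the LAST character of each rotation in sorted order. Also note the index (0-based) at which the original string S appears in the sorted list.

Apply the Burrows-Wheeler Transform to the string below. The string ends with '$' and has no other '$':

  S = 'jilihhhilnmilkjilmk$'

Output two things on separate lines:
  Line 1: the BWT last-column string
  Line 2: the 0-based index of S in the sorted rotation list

Answer: kihhljmjh$kmliiiinll
9

Derivation:
All 20 rotations (rotation i = S[i:]+S[:i]):
  rot[0] = jilihhhilnmilkjilmk$
  rot[1] = ilihhhilnmilkjilmk$j
  rot[2] = lihhhilnmilkjilmk$ji
  rot[3] = ihhhilnmilkjilmk$jil
  rot[4] = hhhilnmilkjilmk$jili
  rot[5] = hhilnmilkjilmk$jilih
  rot[6] = hilnmilkjilmk$jilihh
  rot[7] = ilnmilkjilmk$jilihhh
  rot[8] = lnmilkjilmk$jilihhhi
  rot[9] = nmilkjilmk$jilihhhil
  rot[10] = milkjilmk$jilihhhiln
  rot[11] = ilkjilmk$jilihhhilnm
  rot[12] = lkjilmk$jilihhhilnmi
  rot[13] = kjilmk$jilihhhilnmil
  rot[14] = jilmk$jilihhhilnmilk
  rot[15] = ilmk$jilihhhilnmilkj
  rot[16] = lmk$jilihhhilnmilkji
  rot[17] = mk$jilihhhilnmilkjil
  rot[18] = k$jilihhhilnmilkjilm
  rot[19] = $jilihhhilnmilkjilmk
Sorted (with $ < everything):
  sorted[0] = $jilihhhilnmilkjilmk  (last char: 'k')
  sorted[1] = hhhilnmilkjilmk$jili  (last char: 'i')
  sorted[2] = hhilnmilkjilmk$jilih  (last char: 'h')
  sorted[3] = hilnmilkjilmk$jilihh  (last char: 'h')
  sorted[4] = ihhhilnmilkjilmk$jil  (last char: 'l')
  sorted[5] = ilihhhilnmilkjilmk$j  (last char: 'j')
  sorted[6] = ilkjilmk$jilihhhilnm  (last char: 'm')
  sorted[7] = ilmk$jilihhhilnmilkj  (last char: 'j')
  sorted[8] = ilnmilkjilmk$jilihhh  (last char: 'h')
  sorted[9] = jilihhhilnmilkjilmk$  (last char: '$')
  sorted[10] = jilmk$jilihhhilnmilk  (last char: 'k')
  sorted[11] = k$jilihhhilnmilkjilm  (last char: 'm')
  sorted[12] = kjilmk$jilihhhilnmil  (last char: 'l')
  sorted[13] = lihhhilnmilkjilmk$ji  (last char: 'i')
  sorted[14] = lkjilmk$jilihhhilnmi  (last char: 'i')
  sorted[15] = lmk$jilihhhilnmilkji  (last char: 'i')
  sorted[16] = lnmilkjilmk$jilihhhi  (last char: 'i')
  sorted[17] = milkjilmk$jilihhhiln  (last char: 'n')
  sorted[18] = mk$jilihhhilnmilkjil  (last char: 'l')
  sorted[19] = nmilkjilmk$jilihhhil  (last char: 'l')
Last column: kihhljmjh$kmliiiinll
Original string S is at sorted index 9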